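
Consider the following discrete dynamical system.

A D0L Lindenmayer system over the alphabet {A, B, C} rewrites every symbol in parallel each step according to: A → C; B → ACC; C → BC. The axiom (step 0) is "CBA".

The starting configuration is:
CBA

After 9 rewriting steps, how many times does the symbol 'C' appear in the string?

1555

k=0  CBA
k=1  BCACCC
k=2  ACCBCCBCBCBC
k=3  CBCBCACCBCBCACCBCACCBCACCBC
k=4  BCACCBCACCBCCBCBCACCBCACCBCCBCBCACCBCCBCBCACCBCCBCBCACCBC
k=5  ACCBCCBCBCACCBCCBCBCACCBCBCACCBCACCBCCBCBCACCBCCBCBCACCBCB…CCBCCBCBCACCBCBCACCBCACCBCCBCBCACCBCBCACCBCACCBCCBCBCACCBC  (len 123)
k=6  CBCBCACCBCBCACCBCACCBCCBCBCACCBCBCACCBCACCBCCBCBCACCBCACCB…CCBCBCACCBCACCBCCBCBCACCBCCBCBCACCBCBCACCBCACCBCCBCBCACCBC  (len 264)
k=7  BCACCBCACCBCCBCBCACCBCACCBCCBCBCACCBCCBCBCACCBCBCACCBCACCB…CCBCBCACCBCACCBCCBCBCACCBCCBCBCACCBCBCACCBCACCBCCBCBCACCBC  (len 567)
k=8  ACCBCCBCBCACCBCCBCBCACCBCBCACCBCACCBCCBCBCACCBCCBCBCACCBCB…CCBCBCACCBCACCBCCBCBCACCBCCBCBCACCBCBCACCBCACCBCCBCBCACCBC  (len 1218)
k=9  CBCBCACCBCBCACCBCACCBCCBCBCACCBCBCACCBCACCBCCBCBCACCBCACCB…CCBCBCACCBCACCBCCBCBCACCBCCBCBCACCBCBCACCBCACCBCCBCBCACCBC  (len 2616)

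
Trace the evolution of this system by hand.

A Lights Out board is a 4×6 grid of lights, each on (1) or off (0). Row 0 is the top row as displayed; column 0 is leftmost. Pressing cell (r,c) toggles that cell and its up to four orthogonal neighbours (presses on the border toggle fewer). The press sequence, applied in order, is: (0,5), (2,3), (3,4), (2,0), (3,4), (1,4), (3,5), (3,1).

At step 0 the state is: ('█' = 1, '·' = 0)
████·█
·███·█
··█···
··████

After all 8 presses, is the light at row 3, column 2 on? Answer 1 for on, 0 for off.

0

[0] ████·█
·███·█
··█···
··████
[1] █████·
·███··
··█···
··████
[2] █████·
·██···
···██·
··█·██
[3] █████·
·██···
···█··
··██··
[4] █████·
███···
██·█··
█·██··
[5] █████·
███···
██·██·
█·█·██
[6] ████··
██████
██·█··
█·█·██
[7] ████··
██████
██·█·█
█·█···
[8] ████··
██████
█··█·█
·█····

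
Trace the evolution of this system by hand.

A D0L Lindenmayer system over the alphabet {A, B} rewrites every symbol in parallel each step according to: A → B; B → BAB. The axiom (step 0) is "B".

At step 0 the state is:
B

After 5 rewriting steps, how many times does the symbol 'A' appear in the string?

29

t=0: B
t=1: BAB
t=2: BABBBAB
t=3: BABBBABBABBABBBAB
t=4: BABBBABBABBABBBABBABBBABBABBBABBABBABBBAB
t=5: BABBBABBABBABBBABBABBBABBABBBABBABBABBBABBABBBABBABBABBBABBABBBABBABBABBBABBABBBABBABBBABBABBABBBAB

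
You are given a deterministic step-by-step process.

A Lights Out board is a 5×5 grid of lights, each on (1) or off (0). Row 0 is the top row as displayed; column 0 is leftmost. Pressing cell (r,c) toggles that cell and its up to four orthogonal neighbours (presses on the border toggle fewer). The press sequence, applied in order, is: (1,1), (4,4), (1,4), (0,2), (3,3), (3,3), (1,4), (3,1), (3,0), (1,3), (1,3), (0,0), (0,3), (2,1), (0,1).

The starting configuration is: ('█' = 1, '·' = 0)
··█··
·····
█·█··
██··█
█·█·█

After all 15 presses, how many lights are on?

10

[0] ··█··
·····
█·█··
██··█
█·█·█
[1] ·██··
███··
███··
██··█
█·█·█
[2] ·██··
███··
███··
██···
█·██·
[3] ·██·█
█████
███·█
██···
█·██·
[4] ···██
██·██
███·█
██···
█·██·
[5] ···██
██·██
█████
█████
█·█··
[6] ···██
██·██
███·█
██···
█·██·
[7] ···█·
██···
███··
██···
█·██·
[8] ···█·
██···
█·█··
··█··
████·
[9] ···█·
██···
··█··
███··
·███·
[10] ·····
█████
··██·
███··
·███·
[11] ···█·
██···
··█··
███··
·███·
[12] ██·█·
·█···
··█··
███··
·███·
[13] ███·█
·█·█·
··█··
███··
·███·
[14] ███·█
···█·
██···
█·█··
·███·
[15] ····█
·█·█·
██···
█·█··
·███·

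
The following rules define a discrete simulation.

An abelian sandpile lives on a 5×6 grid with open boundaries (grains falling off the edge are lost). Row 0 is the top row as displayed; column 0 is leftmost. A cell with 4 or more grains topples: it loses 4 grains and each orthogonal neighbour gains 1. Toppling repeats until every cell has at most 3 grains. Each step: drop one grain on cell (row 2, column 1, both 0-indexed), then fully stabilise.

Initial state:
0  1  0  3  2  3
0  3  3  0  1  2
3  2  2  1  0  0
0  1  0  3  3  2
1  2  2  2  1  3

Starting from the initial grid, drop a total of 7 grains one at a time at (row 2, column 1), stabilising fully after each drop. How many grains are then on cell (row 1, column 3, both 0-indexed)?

k=0  0  1  0  3  2  3
0  3  3  0  1  2
3  2  2  1  0  0
0  1  0  3  3  2
1  2  2  2  1  3
k=1  0  1  0  3  2  3
0  3  3  0  1  2
3  3  2  1  0  0
0  1  0  3  3  2
1  2  2  2  1  3
k=2  0  2  1  3  2  3
2  1  1  1  1  2
0  3  0  2  0  0
1  2  1  3  3  2
1  2  2  2  1  3
k=3  0  2  1  3  2  3
2  2  1  1  1  2
1  0  1  2  0  0
1  3  1  3  3  2
1  2  2  2  1  3
k=4  0  2  1  3  2  3
2  2  1  1  1  2
1  1  1  2  0  0
1  3  1  3  3  2
1  2  2  2  1  3
k=5  0  2  1  3  2  3
2  2  1  1  1  2
1  2  1  2  0  0
1  3  1  3  3  2
1  2  2  2  1  3
k=6  0  2  1  3  2  3
2  2  1  1  1  2
1  3  1  2  0  0
1  3  1  3  3  2
1  2  2  2  1  3
k=7  0  2  1  3  2  3
2  3  1  1  1  2
2  1  2  2  0  0
2  0  2  3  3  2
1  3  2  2  1  3

1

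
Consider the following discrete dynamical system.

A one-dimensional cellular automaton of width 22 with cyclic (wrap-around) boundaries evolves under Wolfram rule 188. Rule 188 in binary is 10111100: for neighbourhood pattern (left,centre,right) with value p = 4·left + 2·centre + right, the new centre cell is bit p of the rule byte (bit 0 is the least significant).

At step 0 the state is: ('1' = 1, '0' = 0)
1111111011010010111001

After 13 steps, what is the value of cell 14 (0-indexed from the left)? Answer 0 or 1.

1

0) 1111111011010010111001
1) 1111110110111011110101
2) 1111101101110111101111
3) 1111011011101111011111
4) 1110110111011110111111
5) 1101101110111101111111
6) 1011011101111011111111
7) 0110111011110111111111
8) 1101110111101111111110
9) 1011101111011111111101
10) 0111011110111111111011
11) 1110111101111111110110
12) 1101111011111111101101
13) 1011110111111111011011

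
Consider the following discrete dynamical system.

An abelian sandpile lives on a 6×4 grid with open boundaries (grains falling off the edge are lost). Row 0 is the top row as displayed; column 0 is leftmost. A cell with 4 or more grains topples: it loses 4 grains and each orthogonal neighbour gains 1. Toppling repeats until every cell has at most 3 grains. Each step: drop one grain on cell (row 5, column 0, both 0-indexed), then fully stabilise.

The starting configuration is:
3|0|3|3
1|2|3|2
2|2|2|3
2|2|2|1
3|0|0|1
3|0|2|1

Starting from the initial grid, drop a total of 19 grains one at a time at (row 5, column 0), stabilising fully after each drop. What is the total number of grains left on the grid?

k=0  3|0|3|3
1|2|3|2
2|2|2|3
2|2|2|1
3|0|0|1
3|0|2|1
k=1  3|0|3|3
1|2|3|2
2|2|2|3
3|2|2|1
0|1|0|1
1|1|2|1
k=2  3|0|3|3
1|2|3|2
2|2|2|3
3|2|2|1
0|1|0|1
2|1|2|1
k=3  3|0|3|3
1|2|3|2
2|2|2|3
3|2|2|1
0|1|0|1
3|1|2|1
k=4  3|0|3|3
1|2|3|2
2|2|2|3
3|2|2|1
1|1|0|1
0|2|2|1
k=5  3|0|3|3
1|2|3|2
2|2|2|3
3|2|2|1
1|1|0|1
1|2|2|1
k=6  3|0|3|3
1|2|3|2
2|2|2|3
3|2|2|1
1|1|0|1
2|2|2|1
k=7  3|0|3|3
1|2|3|2
2|2|2|3
3|2|2|1
1|1|0|1
3|2|2|1
k=8  3|0|3|3
1|2|3|2
2|2|2|3
3|2|2|1
2|1|0|1
0|3|2|1
k=9  3|0|3|3
1|2|3|2
2|2|2|3
3|2|2|1
2|1|0|1
1|3|2|1
k=10  3|0|3|3
1|2|3|2
2|2|2|3
3|2|2|1
2|1|0|1
2|3|2|1
k=11  3|0|3|3
1|2|3|2
2|2|2|3
3|2|2|1
2|1|0|1
3|3|2|1
k=12  3|0|3|3
1|2|3|2
2|2|2|3
3|2|2|1
3|2|0|1
1|0|3|1
k=13  3|0|3|3
1|2|3|2
2|2|2|3
3|2|2|1
3|2|0|1
2|0|3|1
k=14  3|0|3|3
1|2|3|2
2|2|2|3
3|2|2|1
3|2|0|1
3|0|3|1
k=15  3|0|3|3
1|2|3|2
3|2|2|3
0|3|2|1
1|3|0|1
1|1|3|1
k=16  3|0|3|3
1|2|3|2
3|2|2|3
0|3|2|1
1|3|0|1
2|1|3|1
k=17  3|0|3|3
1|2|3|2
3|2|2|3
0|3|2|1
1|3|0|1
3|1|3|1
k=18  3|0|3|3
1|2|3|2
3|2|2|3
0|3|2|1
2|3|0|1
0|2|3|1
k=19  3|0|3|3
1|2|3|2
3|2|2|3
0|3|2|1
2|3|0|1
1|2|3|1

46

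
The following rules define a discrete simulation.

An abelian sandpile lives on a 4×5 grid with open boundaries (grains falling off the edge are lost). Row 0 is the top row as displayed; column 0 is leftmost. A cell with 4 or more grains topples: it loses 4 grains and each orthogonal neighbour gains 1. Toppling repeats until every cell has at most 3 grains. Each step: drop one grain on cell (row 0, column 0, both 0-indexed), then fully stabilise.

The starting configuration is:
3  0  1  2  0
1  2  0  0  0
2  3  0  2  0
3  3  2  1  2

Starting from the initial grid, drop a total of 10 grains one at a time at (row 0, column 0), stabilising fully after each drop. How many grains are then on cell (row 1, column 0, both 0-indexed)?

k=0  3  0  1  2  0
1  2  0  0  0
2  3  0  2  0
3  3  2  1  2
k=1  0  1  1  2  0
2  2  0  0  0
2  3  0  2  0
3  3  2  1  2
k=2  1  1  1  2  0
2  2  0  0  0
2  3  0  2  0
3  3  2  1  2
k=3  2  1  1  2  0
2  2  0  0  0
2  3  0  2  0
3  3  2  1  2
k=4  3  1  1  2  0
2  2  0  0  0
2  3  0  2  0
3  3  2  1  2
k=5  0  2  1  2  0
3  2  0  0  0
2  3  0  2  0
3  3  2  1  2
k=6  1  2  1  2  0
3  2  0  0  0
2  3  0  2  0
3  3  2  1  2
k=7  2  2  1  2  0
3  2  0  0  0
2  3  0  2  0
3  3  2  1  2
k=8  3  2  1  2  0
3  2  0  0  0
2  3  0  2  0
3  3  2  1  2
k=9  1  3  1  2  0
0  3  0  0  0
3  3  0  2  0
3  3  2  1  2
k=10  2  3  1  2  0
0  3  0  0  0
3  3  0  2  0
3  3  2  1  2

0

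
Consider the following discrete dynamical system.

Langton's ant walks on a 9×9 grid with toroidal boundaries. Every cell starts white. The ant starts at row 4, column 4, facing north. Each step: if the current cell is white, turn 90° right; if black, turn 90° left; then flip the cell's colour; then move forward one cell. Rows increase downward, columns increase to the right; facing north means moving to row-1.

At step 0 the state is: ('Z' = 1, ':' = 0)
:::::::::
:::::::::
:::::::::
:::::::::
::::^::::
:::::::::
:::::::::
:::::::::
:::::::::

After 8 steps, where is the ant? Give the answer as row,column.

4,4

gen 0: :::::::::
:::::::::
:::::::::
:::::::::
::::^::::
:::::::::
:::::::::
:::::::::
:::::::::
gen 1: :::::::::
:::::::::
:::::::::
:::::::::
::::Z>:::
:::::::::
:::::::::
:::::::::
:::::::::
gen 2: :::::::::
:::::::::
:::::::::
:::::::::
::::ZZ:::
:::::v:::
:::::::::
:::::::::
:::::::::
gen 3: :::::::::
:::::::::
:::::::::
:::::::::
::::ZZ:::
::::<Z:::
:::::::::
:::::::::
:::::::::
gen 4: :::::::::
:::::::::
:::::::::
:::::::::
::::^Z:::
::::ZZ:::
:::::::::
:::::::::
:::::::::
gen 5: :::::::::
:::::::::
:::::::::
:::::::::
:::<:Z:::
::::ZZ:::
:::::::::
:::::::::
:::::::::
gen 6: :::::::::
:::::::::
:::::::::
:::^:::::
:::Z:Z:::
::::ZZ:::
:::::::::
:::::::::
:::::::::
gen 7: :::::::::
:::::::::
:::::::::
:::Z>::::
:::Z:Z:::
::::ZZ:::
:::::::::
:::::::::
:::::::::
gen 8: :::::::::
:::::::::
:::::::::
:::ZZ::::
:::ZvZ:::
::::ZZ:::
:::::::::
:::::::::
:::::::::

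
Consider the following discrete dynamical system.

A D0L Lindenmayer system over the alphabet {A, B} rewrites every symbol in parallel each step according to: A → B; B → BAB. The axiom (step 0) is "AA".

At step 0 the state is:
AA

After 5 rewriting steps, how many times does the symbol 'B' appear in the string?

58

t=0: AA
t=1: BB
t=2: BABBAB
t=3: BABBBABBABBBAB
t=4: BABBBABBABBABBBABBABBBABBABBABBBAB
t=5: BABBBABBABBABBBABBABBBABBABBBABBABBABBBABBABBBABBABBABBBABBABBBABBABBBABBABBABBBAB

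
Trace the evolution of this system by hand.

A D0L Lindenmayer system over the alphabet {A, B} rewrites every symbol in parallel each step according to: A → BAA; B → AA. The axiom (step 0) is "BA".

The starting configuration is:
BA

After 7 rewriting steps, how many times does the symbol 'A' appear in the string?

1552

[0] BA
[1] AABAA
[2] BAABAAAABAABAA
[3] AABAABAAAABAABAABAABAAAABAABAAAABAABAA
[4] BAABAAAABAABAAAABAABAABAABAAAABAABAAAABAABAAAABAABAAAABAABAABAABAAAABAABAAAABAABAABAABAAAABAABAAAABAABAA
[5] AABAABAAAABAABAABAABAAAABAABAAAABAABAABAABAAAABAABAAAABAAB…BAABAAAABAABAABAABAAAABAABAAAABAABAABAABAAAABAABAAAABAABAA  (len 284)
[6] BAABAAAABAABAAAABAABAABAABAAAABAABAAAABAABAAAABAABAAAABAAB…BAABAAAABAABAABAABAAAABAABAAAABAABAABAABAAAABAABAAAABAABAA  (len 776)
[7] AABAABAAAABAABAABAABAAAABAABAAAABAABAABAABAAAABAABAAAABAAB…BAABAAAABAABAABAABAAAABAABAAAABAABAABAABAAAABAABAAAABAABAA  (len 2120)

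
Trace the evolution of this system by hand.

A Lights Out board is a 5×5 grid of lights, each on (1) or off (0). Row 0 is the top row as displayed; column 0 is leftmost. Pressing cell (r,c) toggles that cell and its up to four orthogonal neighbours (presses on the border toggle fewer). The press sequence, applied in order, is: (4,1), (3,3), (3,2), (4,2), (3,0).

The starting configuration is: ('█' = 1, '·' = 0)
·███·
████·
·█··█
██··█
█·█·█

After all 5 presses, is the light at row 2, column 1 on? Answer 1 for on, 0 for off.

k=0  ·███·
████·
·█··█
██··█
█·█·█
k=1  ·███·
████·
·█··█
█···█
·█··█
k=2  ·███·
████·
·█·██
█·██·
·█·██
k=3  ·███·
████·
·████
██···
·████
k=4  ·███·
████·
·████
███··
····█
k=5  ·███·
████·
█████
··█··
█···█

1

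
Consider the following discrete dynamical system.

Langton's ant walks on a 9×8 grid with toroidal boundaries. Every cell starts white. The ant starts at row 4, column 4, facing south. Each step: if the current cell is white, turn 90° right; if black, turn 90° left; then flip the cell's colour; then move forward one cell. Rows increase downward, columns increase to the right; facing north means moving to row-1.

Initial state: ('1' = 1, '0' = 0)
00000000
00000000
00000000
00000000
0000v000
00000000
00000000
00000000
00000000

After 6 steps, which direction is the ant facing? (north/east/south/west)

[0] 00000000
00000000
00000000
00000000
0000v000
00000000
00000000
00000000
00000000
[1] 00000000
00000000
00000000
00000000
000<1000
00000000
00000000
00000000
00000000
[2] 00000000
00000000
00000000
000^0000
00011000
00000000
00000000
00000000
00000000
[3] 00000000
00000000
00000000
0001>000
00011000
00000000
00000000
00000000
00000000
[4] 00000000
00000000
00000000
00011000
0001v000
00000000
00000000
00000000
00000000
[5] 00000000
00000000
00000000
00011000
00010>00
00000000
00000000
00000000
00000000
[6] 00000000
00000000
00000000
00011000
00010100
00000v00
00000000
00000000
00000000

south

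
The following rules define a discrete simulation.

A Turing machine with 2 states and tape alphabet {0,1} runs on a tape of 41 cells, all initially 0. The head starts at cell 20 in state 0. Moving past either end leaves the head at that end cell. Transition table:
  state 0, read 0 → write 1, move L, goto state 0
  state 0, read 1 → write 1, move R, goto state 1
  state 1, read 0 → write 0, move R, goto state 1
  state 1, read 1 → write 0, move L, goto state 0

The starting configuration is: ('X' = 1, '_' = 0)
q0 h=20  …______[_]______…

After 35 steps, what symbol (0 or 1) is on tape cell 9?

1

t=0: q0 h=20  …______[_]______…
t=1: q0 h=19  …______[_]X_____…
t=2: q0 h=18  …______[_]XX____…
t=3: q0 h=17  …______[_]XXX___…
t=4: q0 h=16  …______[_]XXXX__…
t=5: q0 h=15  …______[_]XXXXX_…
t=6: q0 h=14  …______[_]XXXXXX…
t=7: q0 h=13  …______[_]XXXXXX…
t=8: q0 h=12  …______[_]XXXXXX…
t=9: q0 h=11  …______[_]XXXXXX…
t=10: q0 h=10  …______[_]XXXXXX…
t=11: q0 h= 9  …______[_]XXXXXX…
t=12: q0 h= 8  …______[_]XXXXXX…
t=13: q0 h= 7  …______[_]XXXXXX…
t=14: q0 h= 6  |______[_]XXXXXX…
t=15: q0 h= 5  |_____[_]XXXXXX…
t=16: q0 h= 4  |____[_]XXXXXX…
t=17: q0 h= 3  |___[_]XXXXXX…
t=18: q0 h= 2  |__[_]XXXXXX…
t=19: q0 h= 1  |_[_]XXXXXX…
t=20: q0 h= 0  |[_]XXXXXX…
t=21: q0 h= 0  |[X]XXXXXX…
t=22: q1 h= 1  |X[X]XXXXXX…
t=23: q0 h= 0  |[X]_XXXXX…
t=24: q1 h= 1  |X[_]XXXXXX…
t=25: q1 h= 2  |X_[X]XXXXXX…
t=26: q0 h= 1  |X[_]_XXXXX…
t=27: q0 h= 0  |[X]X_XXXX…
t=28: q1 h= 1  |X[X]_XXXXX…
t=29: q0 h= 0  |[X]__XXXX…
t=30: q1 h= 1  |X[_]_XXXXX…
t=31: q1 h= 2  |X_[_]XXXXXX…
t=32: q1 h= 3  |X__[X]XXXXXX…
t=33: q0 h= 2  |X_[_]_XXXXX…
t=34: q0 h= 1  |X[_]X_XXXX…
t=35: q0 h= 0  |[X]XX_XXX…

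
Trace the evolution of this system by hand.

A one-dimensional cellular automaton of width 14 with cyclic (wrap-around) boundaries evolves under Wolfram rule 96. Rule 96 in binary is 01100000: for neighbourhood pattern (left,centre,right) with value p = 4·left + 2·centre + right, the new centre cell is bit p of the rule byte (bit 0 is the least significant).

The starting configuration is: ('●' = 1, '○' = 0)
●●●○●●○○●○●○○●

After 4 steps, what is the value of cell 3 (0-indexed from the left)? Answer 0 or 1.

gen 0: ●●●○●●○○●○●○○●
gen 1: ○○●●○●○○○●○○○○
gen 2: ○○○●●○○○○○○○○○
gen 3: ○○○○●○○○○○○○○○
gen 4: ○○○○○○○○○○○○○○

0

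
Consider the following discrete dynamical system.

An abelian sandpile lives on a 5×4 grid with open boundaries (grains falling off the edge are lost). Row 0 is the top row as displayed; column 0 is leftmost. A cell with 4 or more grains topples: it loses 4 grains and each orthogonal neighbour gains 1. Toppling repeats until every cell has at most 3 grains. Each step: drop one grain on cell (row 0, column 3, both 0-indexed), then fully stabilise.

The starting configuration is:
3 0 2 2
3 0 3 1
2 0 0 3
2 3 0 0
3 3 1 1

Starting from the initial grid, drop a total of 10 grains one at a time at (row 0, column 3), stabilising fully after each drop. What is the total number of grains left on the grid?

33

t=0: 3 0 2 2
3 0 3 1
2 0 0 3
2 3 0 0
3 3 1 1
t=1: 3 0 2 3
3 0 3 1
2 0 0 3
2 3 0 0
3 3 1 1
t=2: 3 0 3 0
3 0 3 2
2 0 0 3
2 3 0 0
3 3 1 1
t=3: 3 0 3 1
3 0 3 2
2 0 0 3
2 3 0 0
3 3 1 1
t=4: 3 0 3 2
3 0 3 2
2 0 0 3
2 3 0 0
3 3 1 1
t=5: 3 0 3 3
3 0 3 2
2 0 0 3
2 3 0 0
3 3 1 1
t=6: 3 1 1 2
3 1 1 1
2 0 2 0
2 3 0 1
3 3 1 1
t=7: 3 1 1 3
3 1 1 1
2 0 2 0
2 3 0 1
3 3 1 1
t=8: 3 1 2 0
3 1 1 2
2 0 2 0
2 3 0 1
3 3 1 1
t=9: 3 1 2 1
3 1 1 2
2 0 2 0
2 3 0 1
3 3 1 1
t=10: 3 1 2 2
3 1 1 2
2 0 2 0
2 3 0 1
3 3 1 1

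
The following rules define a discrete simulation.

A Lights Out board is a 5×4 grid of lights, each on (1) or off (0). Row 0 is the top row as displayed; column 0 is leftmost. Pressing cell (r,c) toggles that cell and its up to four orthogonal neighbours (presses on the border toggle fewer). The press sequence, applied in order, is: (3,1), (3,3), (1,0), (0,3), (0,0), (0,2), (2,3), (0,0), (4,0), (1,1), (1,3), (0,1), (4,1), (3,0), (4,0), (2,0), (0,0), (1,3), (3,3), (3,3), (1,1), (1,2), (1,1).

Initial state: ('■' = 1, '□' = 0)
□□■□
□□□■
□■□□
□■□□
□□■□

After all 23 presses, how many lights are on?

6

[0] □□■□
□□□■
□■□□
□■□□
□□■□
[1] □□■□
□□□■
□□□□
■□■□
□■■□
[2] □□■□
□□□■
□□□■
■□□■
□■■■
[3] ■□■□
■■□■
■□□■
■□□■
□■■■
[4] ■□□■
■■□□
■□□■
■□□■
□■■■
[5] □■□■
□■□□
■□□■
■□□■
□■■■
[6] □□■□
□■■□
■□□■
■□□■
□■■■
[7] □□■□
□■■■
■□■□
■□□□
□■■■
[8] ■■■□
■■■■
■□■□
■□□□
□■■■
[9] ■■■□
■■■■
■□■□
□□□□
■□■■
[10] ■□■□
□□□■
■■■□
□□□□
■□■■
[11] ■□■■
□□■□
■■■■
□□□□
■□■■
[12] □■□■
□■■□
■■■■
□□□□
■□■■
[13] □■□■
□■■□
■■■■
□■□□
□■□■
[14] □■□■
□■■□
□■■■
■□□□
■■□■
[15] □■□■
□■■□
□■■■
□□□□
□□□■
[16] □■□■
■■■□
■□■■
■□□□
□□□■
[17] ■□□■
□■■□
■□■■
■□□□
□□□■
[18] ■□□□
□■□■
■□■□
■□□□
□□□■
[19] ■□□□
□■□■
■□■■
■□■■
□□□□
[20] ■□□□
□■□■
■□■□
■□□□
□□□■
[21] ■■□□
■□■■
■■■□
■□□□
□□□■
[22] ■■■□
■■□□
■■□□
■□□□
□□□■
[23] ■□■□
□□■□
■□□□
■□□□
□□□■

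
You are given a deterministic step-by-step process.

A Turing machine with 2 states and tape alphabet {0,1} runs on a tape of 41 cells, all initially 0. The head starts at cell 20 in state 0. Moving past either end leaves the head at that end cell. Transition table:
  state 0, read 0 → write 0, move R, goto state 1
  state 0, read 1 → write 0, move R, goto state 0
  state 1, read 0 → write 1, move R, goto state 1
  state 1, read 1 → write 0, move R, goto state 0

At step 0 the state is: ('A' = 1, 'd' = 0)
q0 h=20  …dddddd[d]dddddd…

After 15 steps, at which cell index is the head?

0) q0 h=20  …dddddd[d]dddddd…
1) q1 h=21  …dddddd[d]dddddd…
2) q1 h=22  …dddddA[d]dddddd…
3) q1 h=23  …ddddAA[d]dddddd…
4) q1 h=24  …dddAAA[d]dddddd…
5) q1 h=25  …ddAAAA[d]dddddd…
6) q1 h=26  …dAAAAA[d]dddddd…
7) q1 h=27  …AAAAAA[d]dddddd…
8) q1 h=28  …AAAAAA[d]dddddd…
9) q1 h=29  …AAAAAA[d]dddddd…
10) q1 h=30  …AAAAAA[d]dddddd…
11) q1 h=31  …AAAAAA[d]dddddd…
12) q1 h=32  …AAAAAA[d]dddddd…
13) q1 h=33  …AAAAAA[d]dddddd…
14) q1 h=34  …AAAAAA[d]dddddd|
15) q1 h=35  …AAAAAA[d]ddddd|

35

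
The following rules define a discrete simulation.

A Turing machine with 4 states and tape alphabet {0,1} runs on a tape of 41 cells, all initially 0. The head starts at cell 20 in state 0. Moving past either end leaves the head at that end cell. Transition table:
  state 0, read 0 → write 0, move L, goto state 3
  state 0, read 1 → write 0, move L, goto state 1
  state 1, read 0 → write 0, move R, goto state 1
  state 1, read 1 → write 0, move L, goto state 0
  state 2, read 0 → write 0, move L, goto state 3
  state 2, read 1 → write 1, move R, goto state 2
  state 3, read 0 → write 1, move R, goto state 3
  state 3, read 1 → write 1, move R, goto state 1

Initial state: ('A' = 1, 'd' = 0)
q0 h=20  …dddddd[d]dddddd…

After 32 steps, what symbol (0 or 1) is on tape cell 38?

0

0) q0 h=20  …dddddd[d]dddddd…
1) q3 h=19  …dddddd[d]dddddd…
2) q3 h=20  …dddddA[d]dddddd…
3) q3 h=21  …ddddAA[d]dddddd…
4) q3 h=22  …dddAAA[d]dddddd…
5) q3 h=23  …ddAAAA[d]dddddd…
6) q3 h=24  …dAAAAA[d]dddddd…
7) q3 h=25  …AAAAAA[d]dddddd…
8) q3 h=26  …AAAAAA[d]dddddd…
9) q3 h=27  …AAAAAA[d]dddddd…
10) q3 h=28  …AAAAAA[d]dddddd…
11) q3 h=29  …AAAAAA[d]dddddd…
12) q3 h=30  …AAAAAA[d]dddddd…
13) q3 h=31  …AAAAAA[d]dddddd…
14) q3 h=32  …AAAAAA[d]dddddd…
15) q3 h=33  …AAAAAA[d]dddddd…
16) q3 h=34  …AAAAAA[d]dddddd|
17) q3 h=35  …AAAAAA[d]ddddd|
18) q3 h=36  …AAAAAA[d]dddd|
19) q3 h=37  …AAAAAA[d]ddd|
20) q3 h=38  …AAAAAA[d]dd|
21) q3 h=39  …AAAAAA[d]d|
22) q3 h=40  …AAAAAA[d]|
23) q3 h=40  …AAAAAA[A]|
24) q1 h=40  …AAAAAA[A]|
25) q0 h=39  …AAAAAA[A]d|
26) q1 h=38  …AAAAAA[A]dd|
27) q0 h=37  …AAAAAA[A]ddd|
28) q1 h=36  …AAAAAA[A]dddd|
29) q0 h=35  …AAAAAA[A]ddddd|
30) q1 h=34  …AAAAAA[A]dddddd|
31) q0 h=33  …AAAAAA[A]dddddd…
32) q1 h=32  …AAAAAA[A]dddddd…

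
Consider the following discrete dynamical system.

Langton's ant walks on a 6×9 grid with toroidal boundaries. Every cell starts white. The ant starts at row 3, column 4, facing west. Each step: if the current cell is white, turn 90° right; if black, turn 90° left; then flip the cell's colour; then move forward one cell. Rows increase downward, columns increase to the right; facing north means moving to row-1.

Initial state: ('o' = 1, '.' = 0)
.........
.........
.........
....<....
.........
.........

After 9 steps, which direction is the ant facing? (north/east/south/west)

[0] .........
.........
.........
....<....
.........
.........
[1] .........
.........
....^....
....o....
.........
.........
[2] .........
.........
....o>...
....o....
.........
.........
[3] .........
.........
....oo...
....ov...
.........
.........
[4] .........
.........
....oo...
....<o...
.........
.........
[5] .........
.........
....oo...
.....o...
....v....
.........
[6] .........
.........
....oo...
.....o...
...<o....
.........
[7] .........
.........
....oo...
...^.o...
...oo....
.........
[8] .........
.........
....oo...
...o>o...
...oo....
.........
[9] .........
.........
....oo...
...ooo...
...ov....
.........

south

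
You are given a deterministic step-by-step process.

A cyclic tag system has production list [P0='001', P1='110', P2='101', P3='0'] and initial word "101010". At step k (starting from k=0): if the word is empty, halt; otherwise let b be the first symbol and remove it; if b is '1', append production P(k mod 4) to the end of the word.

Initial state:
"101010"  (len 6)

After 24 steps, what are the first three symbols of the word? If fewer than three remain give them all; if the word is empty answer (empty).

gen 0: "101010"  (len 6)
gen 1: "01010001"  (len 8)
gen 2: "1010001"  (len 7)
gen 3: "010001101"  (len 9)
gen 4: "10001101"  (len 8)
gen 5: "0001101001"  (len 10)
gen 6: "001101001"  (len 9)
gen 7: "01101001"  (len 8)
gen 8: "1101001"  (len 7)
gen 9: "101001001"  (len 9)
gen 10: "01001001110"  (len 11)
gen 11: "1001001110"  (len 10)
gen 12: "0010011100"  (len 10)
gen 13: "010011100"  (len 9)
gen 14: "10011100"  (len 8)
gen 15: "0011100101"  (len 10)
gen 16: "011100101"  (len 9)
gen 17: "11100101"  (len 8)
gen 18: "1100101110"  (len 10)
gen 19: "100101110101"  (len 12)
gen 20: "001011101010"  (len 12)
gen 21: "01011101010"  (len 11)
gen 22: "1011101010"  (len 10)
gen 23: "011101010101"  (len 12)
gen 24: "11101010101"  (len 11)

111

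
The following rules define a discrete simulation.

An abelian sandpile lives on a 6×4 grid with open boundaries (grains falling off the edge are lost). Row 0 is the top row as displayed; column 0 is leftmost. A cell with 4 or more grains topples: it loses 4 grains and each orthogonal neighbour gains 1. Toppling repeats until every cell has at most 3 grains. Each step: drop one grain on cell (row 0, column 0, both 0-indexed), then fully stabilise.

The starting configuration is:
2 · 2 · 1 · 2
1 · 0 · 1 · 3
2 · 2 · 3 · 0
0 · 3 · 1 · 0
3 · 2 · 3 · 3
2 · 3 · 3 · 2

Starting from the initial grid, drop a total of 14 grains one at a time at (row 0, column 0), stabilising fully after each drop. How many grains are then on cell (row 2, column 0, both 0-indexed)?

3

k=0  2 · 2 · 1 · 2
1 · 0 · 1 · 3
2 · 2 · 3 · 0
0 · 3 · 1 · 0
3 · 2 · 3 · 3
2 · 3 · 3 · 2
k=1  3 · 2 · 1 · 2
1 · 0 · 1 · 3
2 · 2 · 3 · 0
0 · 3 · 1 · 0
3 · 2 · 3 · 3
2 · 3 · 3 · 2
k=2  0 · 3 · 1 · 2
2 · 0 · 1 · 3
2 · 2 · 3 · 0
0 · 3 · 1 · 0
3 · 2 · 3 · 3
2 · 3 · 3 · 2
k=3  1 · 3 · 1 · 2
2 · 0 · 1 · 3
2 · 2 · 3 · 0
0 · 3 · 1 · 0
3 · 2 · 3 · 3
2 · 3 · 3 · 2
k=4  2 · 3 · 1 · 2
2 · 0 · 1 · 3
2 · 2 · 3 · 0
0 · 3 · 1 · 0
3 · 2 · 3 · 3
2 · 3 · 3 · 2
k=5  3 · 3 · 1 · 2
2 · 0 · 1 · 3
2 · 2 · 3 · 0
0 · 3 · 1 · 0
3 · 2 · 3 · 3
2 · 3 · 3 · 2
k=6  1 · 0 · 2 · 2
3 · 1 · 1 · 3
2 · 2 · 3 · 0
0 · 3 · 1 · 0
3 · 2 · 3 · 3
2 · 3 · 3 · 2
k=7  2 · 0 · 2 · 2
3 · 1 · 1 · 3
2 · 2 · 3 · 0
0 · 3 · 1 · 0
3 · 2 · 3 · 3
2 · 3 · 3 · 2
k=8  3 · 0 · 2 · 2
3 · 1 · 1 · 3
2 · 2 · 3 · 0
0 · 3 · 1 · 0
3 · 2 · 3 · 3
2 · 3 · 3 · 2
k=9  1 · 1 · 2 · 2
0 · 2 · 1 · 3
3 · 2 · 3 · 0
0 · 3 · 1 · 0
3 · 2 · 3 · 3
2 · 3 · 3 · 2
k=10  2 · 1 · 2 · 2
0 · 2 · 1 · 3
3 · 2 · 3 · 0
0 · 3 · 1 · 0
3 · 2 · 3 · 3
2 · 3 · 3 · 2
k=11  3 · 1 · 2 · 2
0 · 2 · 1 · 3
3 · 2 · 3 · 0
0 · 3 · 1 · 0
3 · 2 · 3 · 3
2 · 3 · 3 · 2
k=12  0 · 2 · 2 · 2
1 · 2 · 1 · 3
3 · 2 · 3 · 0
0 · 3 · 1 · 0
3 · 2 · 3 · 3
2 · 3 · 3 · 2
k=13  1 · 2 · 2 · 2
1 · 2 · 1 · 3
3 · 2 · 3 · 0
0 · 3 · 1 · 0
3 · 2 · 3 · 3
2 · 3 · 3 · 2
k=14  2 · 2 · 2 · 2
1 · 2 · 1 · 3
3 · 2 · 3 · 0
0 · 3 · 1 · 0
3 · 2 · 3 · 3
2 · 3 · 3 · 2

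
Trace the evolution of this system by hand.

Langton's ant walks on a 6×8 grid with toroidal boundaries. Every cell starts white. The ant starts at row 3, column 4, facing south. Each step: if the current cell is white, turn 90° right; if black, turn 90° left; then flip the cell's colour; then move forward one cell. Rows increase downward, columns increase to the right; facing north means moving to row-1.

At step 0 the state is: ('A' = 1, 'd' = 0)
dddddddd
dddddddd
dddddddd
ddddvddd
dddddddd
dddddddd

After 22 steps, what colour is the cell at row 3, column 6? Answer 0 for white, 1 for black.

gen 0: dddddddd
dddddddd
dddddddd
ddddvddd
dddddddd
dddddddd
gen 1: dddddddd
dddddddd
dddddddd
ddd<Addd
dddddddd
dddddddd
gen 2: dddddddd
dddddddd
ddd^dddd
dddAAddd
dddddddd
dddddddd
gen 3: dddddddd
dddddddd
dddA>ddd
dddAAddd
dddddddd
dddddddd
gen 4: dddddddd
dddddddd
dddAAddd
dddAvddd
dddddddd
dddddddd
gen 5: dddddddd
dddddddd
dddAAddd
dddAd>dd
dddddddd
dddddddd
gen 6: dddddddd
dddddddd
dddAAddd
dddAdAdd
dddddvdd
dddddddd
gen 7: dddddddd
dddddddd
dddAAddd
dddAdAdd
dddd<Add
dddddddd
gen 8: dddddddd
dddddddd
dddAAddd
dddA^Add
ddddAAdd
dddddddd
gen 9: dddddddd
dddddddd
dddAAddd
dddAA>dd
ddddAAdd
dddddddd
gen 10: dddddddd
dddddddd
dddAA^dd
dddAAddd
ddddAAdd
dddddddd
gen 11: dddddddd
dddddddd
dddAAA>d
dddAAddd
ddddAAdd
dddddddd
gen 12: dddddddd
dddddddd
dddAAAAd
dddAAdvd
ddddAAdd
dddddddd
gen 13: dddddddd
dddddddd
dddAAAAd
dddAA<Ad
ddddAAdd
dddddddd
gen 14: dddddddd
dddddddd
dddAA^Ad
dddAAAAd
ddddAAdd
dddddddd
gen 15: dddddddd
dddddddd
dddA<dAd
dddAAAAd
ddddAAdd
dddddddd
gen 16: dddddddd
dddddddd
dddAddAd
dddAvAAd
ddddAAdd
dddddddd
gen 17: dddddddd
dddddddd
dddAddAd
dddAd>Ad
ddddAAdd
dddddddd
gen 18: dddddddd
dddddddd
dddAd^Ad
dddAddAd
ddddAAdd
dddddddd
gen 19: dddddddd
dddddddd
dddAdA>d
dddAddAd
ddddAAdd
dddddddd
gen 20: dddddddd
dddddd^d
dddAdAdd
dddAddAd
ddddAAdd
dddddddd
gen 21: dddddddd
ddddddA>
dddAdAdd
dddAddAd
ddddAAdd
dddddddd
gen 22: dddddddd
ddddddAA
dddAdAdv
dddAddAd
ddddAAdd
dddddddd

1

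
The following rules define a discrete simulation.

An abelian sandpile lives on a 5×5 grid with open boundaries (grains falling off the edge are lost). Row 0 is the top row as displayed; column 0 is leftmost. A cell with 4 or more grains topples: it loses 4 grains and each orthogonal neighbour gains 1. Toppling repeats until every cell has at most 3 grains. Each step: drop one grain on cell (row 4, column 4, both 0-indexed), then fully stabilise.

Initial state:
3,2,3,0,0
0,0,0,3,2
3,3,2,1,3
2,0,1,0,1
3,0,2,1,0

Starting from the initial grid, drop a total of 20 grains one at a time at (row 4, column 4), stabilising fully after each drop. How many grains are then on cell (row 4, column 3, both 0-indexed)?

gen 0: 3,2,3,0,0
0,0,0,3,2
3,3,2,1,3
2,0,1,0,1
3,0,2,1,0
gen 1: 3,2,3,0,0
0,0,0,3,2
3,3,2,1,3
2,0,1,0,1
3,0,2,1,1
gen 2: 3,2,3,0,0
0,0,0,3,2
3,3,2,1,3
2,0,1,0,1
3,0,2,1,2
gen 3: 3,2,3,0,0
0,0,0,3,2
3,3,2,1,3
2,0,1,0,1
3,0,2,1,3
gen 4: 3,2,3,0,0
0,0,0,3,2
3,3,2,1,3
2,0,1,0,2
3,0,2,2,0
gen 5: 3,2,3,0,0
0,0,0,3,2
3,3,2,1,3
2,0,1,0,2
3,0,2,2,1
gen 6: 3,2,3,0,0
0,0,0,3,2
3,3,2,1,3
2,0,1,0,2
3,0,2,2,2
gen 7: 3,2,3,0,0
0,0,0,3,2
3,3,2,1,3
2,0,1,0,2
3,0,2,2,3
gen 8: 3,2,3,0,0
0,0,0,3,2
3,3,2,1,3
2,0,1,0,3
3,0,2,3,0
gen 9: 3,2,3,0,0
0,0,0,3,2
3,3,2,1,3
2,0,1,0,3
3,0,2,3,1
gen 10: 3,2,3,0,0
0,0,0,3,2
3,3,2,1,3
2,0,1,0,3
3,0,2,3,2
gen 11: 3,2,3,0,0
0,0,0,3,2
3,3,2,1,3
2,0,1,0,3
3,0,2,3,3
gen 12: 3,2,3,0,0
0,0,0,3,3
3,3,2,2,0
2,0,1,2,1
3,0,3,0,2
gen 13: 3,2,3,0,0
0,0,0,3,3
3,3,2,2,0
2,0,1,2,1
3,0,3,0,3
gen 14: 3,2,3,0,0
0,0,0,3,3
3,3,2,2,0
2,0,1,2,2
3,0,3,1,0
gen 15: 3,2,3,0,0
0,0,0,3,3
3,3,2,2,0
2,0,1,2,2
3,0,3,1,1
gen 16: 3,2,3,0,0
0,0,0,3,3
3,3,2,2,0
2,0,1,2,2
3,0,3,1,2
gen 17: 3,2,3,0,0
0,0,0,3,3
3,3,2,2,0
2,0,1,2,2
3,0,3,1,3
gen 18: 3,2,3,0,0
0,0,0,3,3
3,3,2,2,0
2,0,1,2,3
3,0,3,2,0
gen 19: 3,2,3,0,0
0,0,0,3,3
3,3,2,2,0
2,0,1,2,3
3,0,3,2,1
gen 20: 3,2,3,0,0
0,0,0,3,3
3,3,2,2,0
2,0,1,2,3
3,0,3,2,2

2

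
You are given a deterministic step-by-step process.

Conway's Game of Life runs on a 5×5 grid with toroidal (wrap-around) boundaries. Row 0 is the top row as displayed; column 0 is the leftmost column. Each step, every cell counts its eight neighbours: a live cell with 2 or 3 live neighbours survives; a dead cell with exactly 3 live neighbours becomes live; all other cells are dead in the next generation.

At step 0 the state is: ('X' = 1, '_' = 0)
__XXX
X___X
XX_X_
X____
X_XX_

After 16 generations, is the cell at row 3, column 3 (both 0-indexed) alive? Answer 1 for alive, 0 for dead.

0) __XXX
X___X
XX_X_
X____
X_XX_
1) __X__
_____
_X___
X__X_
X_X__
2) _X___
_____
_____
X_X_X
__XXX
3) __XX_
_____
_____
XXX_X
__X_X
4) __XX_
_____
XX___
XXX_X
____X
5) ___X_
_XX__
__X_X
__XXX
____X
6) __XX_
_XX__
X___X
X_X_X
__X_X
7) _____
XXX_X
__X_X
_____
X_X_X
8) __X__
XXX_X
__X_X
XX__X
_____
9) X_XX_
X_X_X
__X__
XX_XX
XX___
10) __XX_
X_X_X
__X__
___XX
_____
11) _XXXX
__X_X
XXX__
___X_
__X_X
12) _X__X
____X
XXX_X
X__XX
XX__X
13) _X_XX
__X_X
_XX__
_____
_XX__
14) _X__X
____X
_XXX_
_____
XXXX_
15) _X__X
_X__X
__XX_
X___X
XXXXX
16) _____
_X__X
_XXX_
_____
__X__

0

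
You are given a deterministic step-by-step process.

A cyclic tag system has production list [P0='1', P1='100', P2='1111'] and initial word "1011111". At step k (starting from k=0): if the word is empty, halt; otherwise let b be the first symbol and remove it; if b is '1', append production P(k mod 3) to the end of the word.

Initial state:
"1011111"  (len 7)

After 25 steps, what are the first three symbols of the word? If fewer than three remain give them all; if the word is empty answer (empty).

111

gen 0: "1011111"  (len 7)
gen 1: "0111111"  (len 7)
gen 2: "111111"  (len 6)
gen 3: "111111111"  (len 9)
gen 4: "111111111"  (len 9)
gen 5: "11111111100"  (len 11)
gen 6: "11111111001111"  (len 14)
gen 7: "11111110011111"  (len 14)
gen 8: "1111110011111100"  (len 16)
gen 9: "1111100111111001111"  (len 19)
gen 10: "1111001111110011111"  (len 19)
gen 11: "111001111110011111100"  (len 21)
gen 12: "110011111100111111001111"  (len 24)
gen 13: "100111111001111110011111"  (len 24)
gen 14: "00111111001111110011111100"  (len 26)
gen 15: "0111111001111110011111100"  (len 25)
gen 16: "111111001111110011111100"  (len 24)
gen 17: "11111001111110011111100100"  (len 26)
gen 18: "11110011111100111111001001111"  (len 29)
gen 19: "11100111111001111110010011111"  (len 29)
gen 20: "1100111111001111110010011111100"  (len 31)
gen 21: "1001111110011111100100111111001111"  (len 34)
gen 22: "0011111100111111001001111110011111"  (len 34)
gen 23: "011111100111111001001111110011111"  (len 33)
gen 24: "11111100111111001001111110011111"  (len 32)
gen 25: "11111001111110010011111100111111"  (len 32)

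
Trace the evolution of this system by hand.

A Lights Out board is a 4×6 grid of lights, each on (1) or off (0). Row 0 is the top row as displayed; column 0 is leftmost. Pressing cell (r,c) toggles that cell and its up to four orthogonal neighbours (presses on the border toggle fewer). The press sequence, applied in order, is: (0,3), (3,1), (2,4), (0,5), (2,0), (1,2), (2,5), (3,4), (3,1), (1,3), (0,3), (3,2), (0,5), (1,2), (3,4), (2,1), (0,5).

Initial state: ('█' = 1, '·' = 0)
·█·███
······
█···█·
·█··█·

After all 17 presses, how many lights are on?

gen 0: ·█·███
······
█···█·
·█··█·
gen 1: ·██··█
···█··
█···█·
·█··█·
gen 2: ·██··█
···█··
██··█·
█·█·█·
gen 3: ·██··█
···██·
██·█·█
█·█···
gen 4: ·██·█·
···███
██·█·█
█·█···
gen 5: ·██·█·
█··███
···█·█
··█···
gen 6: ·█··█·
███·██
··██·█
··█···
gen 7: ·█··█·
███·█·
··███·
··█··█
gen 8: ·█··█·
███·█·
··██··
··███·
gen 9: ·█··█·
███·█·
·███··
██·██·
gen 10: ·█·██·
██·█··
·██···
██·██·
gen 11: ·██···
██····
·██···
██·██·
gen 12: ·██···
██····
·█····
█·█·█·
gen 13: ·██·██
██···█
·█····
█·█·█·
gen 14: ·█··██
█·██·█
·██···
█·█·█·
gen 15: ·█··██
█·██·█
·██·█·
█·██·█
gen 16: ·█··██
████·█
█···█·
████·█
gen 17: ·█····
████··
█···█·
████·█

12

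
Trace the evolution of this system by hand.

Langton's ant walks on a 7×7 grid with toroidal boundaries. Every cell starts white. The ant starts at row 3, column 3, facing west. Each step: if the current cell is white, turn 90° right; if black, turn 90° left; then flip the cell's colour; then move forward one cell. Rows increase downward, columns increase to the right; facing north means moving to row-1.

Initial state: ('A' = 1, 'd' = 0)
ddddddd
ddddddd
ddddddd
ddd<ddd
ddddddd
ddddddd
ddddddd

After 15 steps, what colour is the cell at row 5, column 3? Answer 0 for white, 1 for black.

1

step 0: ddddddd
ddddddd
ddddddd
ddd<ddd
ddddddd
ddddddd
ddddddd
step 1: ddddddd
ddddddd
ddd^ddd
dddAddd
ddddddd
ddddddd
ddddddd
step 2: ddddddd
ddddddd
dddA>dd
dddAddd
ddddddd
ddddddd
ddddddd
step 3: ddddddd
ddddddd
dddAAdd
dddAvdd
ddddddd
ddddddd
ddddddd
step 4: ddddddd
ddddddd
dddAAdd
ddd<Add
ddddddd
ddddddd
ddddddd
step 5: ddddddd
ddddddd
dddAAdd
ddddAdd
dddvddd
ddddddd
ddddddd
step 6: ddddddd
ddddddd
dddAAdd
ddddAdd
dd<Addd
ddddddd
ddddddd
step 7: ddddddd
ddddddd
dddAAdd
dd^dAdd
ddAAddd
ddddddd
ddddddd
step 8: ddddddd
ddddddd
dddAAdd
ddA>Add
ddAAddd
ddddddd
ddddddd
step 9: ddddddd
ddddddd
dddAAdd
ddAAAdd
ddAvddd
ddddddd
ddddddd
step 10: ddddddd
ddddddd
dddAAdd
ddAAAdd
ddAd>dd
ddddddd
ddddddd
step 11: ddddddd
ddddddd
dddAAdd
ddAAAdd
ddAdAdd
ddddvdd
ddddddd
step 12: ddddddd
ddddddd
dddAAdd
ddAAAdd
ddAdAdd
ddd<Add
ddddddd
step 13: ddddddd
ddddddd
dddAAdd
ddAAAdd
ddA^Add
dddAAdd
ddddddd
step 14: ddddddd
ddddddd
dddAAdd
ddAAAdd
ddAA>dd
dddAAdd
ddddddd
step 15: ddddddd
ddddddd
dddAAdd
ddAA^dd
ddAAddd
dddAAdd
ddddddd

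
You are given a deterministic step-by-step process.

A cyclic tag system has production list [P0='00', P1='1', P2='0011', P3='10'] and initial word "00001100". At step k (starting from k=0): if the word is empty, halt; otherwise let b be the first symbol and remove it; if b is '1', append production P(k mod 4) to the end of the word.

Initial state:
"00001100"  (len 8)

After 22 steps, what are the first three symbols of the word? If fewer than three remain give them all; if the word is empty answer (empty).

001

k=0  "00001100"  (len 8)
k=1  "0001100"  (len 7)
k=2  "001100"  (len 6)
k=3  "01100"  (len 5)
k=4  "1100"  (len 4)
k=5  "10000"  (len 5)
k=6  "00001"  (len 5)
k=7  "0001"  (len 4)
k=8  "001"  (len 3)
k=9  "01"  (len 2)
k=10  "1"  (len 1)
k=11  "0011"  (len 4)
k=12  "011"  (len 3)
k=13  "11"  (len 2)
k=14  "11"  (len 2)
k=15  "10011"  (len 5)
k=16  "001110"  (len 6)
k=17  "01110"  (len 5)
k=18  "1110"  (len 4)
k=19  "1100011"  (len 7)
k=20  "10001110"  (len 8)
k=21  "000111000"  (len 9)
k=22  "00111000"  (len 8)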